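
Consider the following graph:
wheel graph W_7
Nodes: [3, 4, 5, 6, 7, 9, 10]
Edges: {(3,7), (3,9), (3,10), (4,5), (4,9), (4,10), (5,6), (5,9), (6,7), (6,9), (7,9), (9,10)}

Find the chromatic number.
Clique number ω(G) = 3 (lower bound: χ ≥ ω).
The clique on [3, 9, 10] has size 3, forcing χ ≥ 3, and the coloring below uses 3 colors, so χ(G) = 3.
A valid 3-coloring: color 1: [9]; color 2: [3, 4, 6]; color 3: [5, 7, 10].

χ(G) = 3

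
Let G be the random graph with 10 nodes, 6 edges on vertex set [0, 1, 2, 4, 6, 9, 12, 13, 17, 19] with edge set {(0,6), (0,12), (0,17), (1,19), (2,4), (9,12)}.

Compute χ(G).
χ(G) = 2

Clique number ω(G) = 2 (lower bound: χ ≥ ω).
The graph is bipartite (no odd cycle), so 2 colors suffice: χ(G) = 2.
A valid 2-coloring: color 1: [0, 1, 4, 9, 13]; color 2: [2, 6, 12, 17, 19].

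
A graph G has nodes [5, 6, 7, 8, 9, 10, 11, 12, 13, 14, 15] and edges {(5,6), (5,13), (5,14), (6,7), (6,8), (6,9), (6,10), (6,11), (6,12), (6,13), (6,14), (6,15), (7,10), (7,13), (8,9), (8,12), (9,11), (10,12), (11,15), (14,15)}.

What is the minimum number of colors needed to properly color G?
Clique number ω(G) = 3 (lower bound: χ ≥ ω).
The clique on [5, 6, 13] has size 3, forcing χ ≥ 3, and the coloring below uses 3 colors, so χ(G) = 3.
A valid 3-coloring: color 1: [6]; color 2: [8, 10, 11, 13, 14]; color 3: [5, 7, 9, 12, 15].

χ(G) = 3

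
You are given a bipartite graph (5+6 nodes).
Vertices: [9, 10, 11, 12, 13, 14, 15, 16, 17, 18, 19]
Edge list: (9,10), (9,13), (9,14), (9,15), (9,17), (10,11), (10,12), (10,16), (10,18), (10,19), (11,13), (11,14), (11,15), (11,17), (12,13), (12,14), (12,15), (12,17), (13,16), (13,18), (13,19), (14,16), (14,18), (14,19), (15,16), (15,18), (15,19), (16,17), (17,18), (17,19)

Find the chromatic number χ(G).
χ(G) = 2

Clique number ω(G) = 2 (lower bound: χ ≥ ω).
The graph is bipartite (no odd cycle), so 2 colors suffice: χ(G) = 2.
A valid 2-coloring: color 1: [10, 13, 14, 15, 17]; color 2: [9, 11, 12, 16, 18, 19].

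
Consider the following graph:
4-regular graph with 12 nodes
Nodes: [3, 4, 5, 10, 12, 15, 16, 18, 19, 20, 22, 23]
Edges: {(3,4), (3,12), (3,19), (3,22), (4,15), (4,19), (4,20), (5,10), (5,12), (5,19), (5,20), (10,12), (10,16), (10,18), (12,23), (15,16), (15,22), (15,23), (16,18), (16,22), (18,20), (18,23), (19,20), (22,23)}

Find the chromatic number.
χ(G) = 3

Clique number ω(G) = 3 (lower bound: χ ≥ ω).
The clique on [3, 4, 19] has size 3, forcing χ ≥ 3, and the coloring below uses 3 colors, so χ(G) = 3.
A valid 3-coloring: color 1: [12, 18, 19, 22]; color 2: [4, 5, 16, 23]; color 3: [3, 10, 15, 20].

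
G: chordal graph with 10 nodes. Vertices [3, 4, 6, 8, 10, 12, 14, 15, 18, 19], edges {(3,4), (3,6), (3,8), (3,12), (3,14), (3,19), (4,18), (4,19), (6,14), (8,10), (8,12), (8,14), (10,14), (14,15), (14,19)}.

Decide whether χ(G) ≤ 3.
A valid 3-coloring: color 1: [4, 12, 14]; color 2: [3, 10, 15, 18]; color 3: [6, 8, 19].
(χ(G) = 3 ≤ 3.)

Yes, G is 3-colorable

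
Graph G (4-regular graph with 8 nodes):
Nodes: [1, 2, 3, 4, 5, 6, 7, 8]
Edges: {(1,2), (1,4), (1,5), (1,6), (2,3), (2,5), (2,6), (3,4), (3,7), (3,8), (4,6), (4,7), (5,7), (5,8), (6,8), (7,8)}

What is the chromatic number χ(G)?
χ(G) = 3

Clique number ω(G) = 3 (lower bound: χ ≥ ω).
The clique on [3, 7, 8] has size 3, forcing χ ≥ 3, and the coloring below uses 3 colors, so χ(G) = 3.
A valid 3-coloring: color 1: [2, 4, 8]; color 2: [3, 5, 6]; color 3: [1, 7].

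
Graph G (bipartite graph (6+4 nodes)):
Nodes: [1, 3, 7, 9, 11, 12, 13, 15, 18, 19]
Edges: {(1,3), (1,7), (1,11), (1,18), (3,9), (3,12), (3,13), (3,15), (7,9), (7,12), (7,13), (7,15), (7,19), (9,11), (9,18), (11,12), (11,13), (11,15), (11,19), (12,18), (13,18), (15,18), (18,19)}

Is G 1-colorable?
No, G is not 1-colorable

Edge (1,11) forces its endpoints to differ, so 1 color is not enough.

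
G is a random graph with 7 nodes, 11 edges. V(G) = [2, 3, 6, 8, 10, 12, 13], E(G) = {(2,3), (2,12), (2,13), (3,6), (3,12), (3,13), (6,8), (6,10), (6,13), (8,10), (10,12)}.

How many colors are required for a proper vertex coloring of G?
χ(G) = 3

Clique number ω(G) = 3 (lower bound: χ ≥ ω).
The clique on [6, 8, 10] has size 3, forcing χ ≥ 3, and the coloring below uses 3 colors, so χ(G) = 3.
A valid 3-coloring: color 1: [3, 10]; color 2: [2, 6]; color 3: [8, 12, 13].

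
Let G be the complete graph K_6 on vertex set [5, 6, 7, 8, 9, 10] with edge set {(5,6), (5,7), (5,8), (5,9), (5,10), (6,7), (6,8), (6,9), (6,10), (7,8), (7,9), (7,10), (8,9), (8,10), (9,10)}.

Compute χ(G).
χ(G) = 6

Clique number ω(G) = 6 (lower bound: χ ≥ ω).
The clique on [5, 6, 7, 8, 9, 10] has size 6, forcing χ ≥ 6, and the coloring below uses 6 colors, so χ(G) = 6.
A valid 6-coloring: color 1: [8]; color 2: [5]; color 3: [6]; color 4: [7]; color 5: [9]; color 6: [10].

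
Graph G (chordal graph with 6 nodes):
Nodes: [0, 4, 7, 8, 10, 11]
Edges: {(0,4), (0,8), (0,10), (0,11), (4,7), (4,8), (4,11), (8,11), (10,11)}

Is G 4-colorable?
A valid 4-coloring: color 1: [7, 11]; color 2: [0]; color 3: [4, 10]; color 4: [8].
(χ(G) = 4 ≤ 4.)

Yes, G is 4-colorable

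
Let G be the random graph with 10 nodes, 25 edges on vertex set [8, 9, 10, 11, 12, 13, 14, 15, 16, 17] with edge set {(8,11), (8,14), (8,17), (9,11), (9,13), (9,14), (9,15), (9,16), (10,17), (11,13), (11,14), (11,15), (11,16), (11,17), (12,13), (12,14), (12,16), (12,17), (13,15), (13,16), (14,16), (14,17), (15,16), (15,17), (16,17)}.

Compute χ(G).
Clique number ω(G) = 5 (lower bound: χ ≥ ω).
The clique on [9, 11, 13, 15, 16] has size 5, forcing χ ≥ 5, and the coloring below uses 5 colors, so χ(G) = 5.
A valid 5-coloring: color 1: [10, 11, 12]; color 2: [9, 17]; color 3: [8, 16]; color 4: [13, 14]; color 5: [15].

χ(G) = 5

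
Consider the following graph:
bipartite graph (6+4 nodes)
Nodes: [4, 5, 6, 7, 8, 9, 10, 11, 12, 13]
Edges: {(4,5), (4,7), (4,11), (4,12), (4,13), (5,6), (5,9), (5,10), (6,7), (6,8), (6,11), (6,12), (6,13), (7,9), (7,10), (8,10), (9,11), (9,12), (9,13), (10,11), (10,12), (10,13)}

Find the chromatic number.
χ(G) = 2

Clique number ω(G) = 2 (lower bound: χ ≥ ω).
The graph is bipartite (no odd cycle), so 2 colors suffice: χ(G) = 2.
A valid 2-coloring: color 1: [4, 6, 9, 10]; color 2: [5, 7, 8, 11, 12, 13].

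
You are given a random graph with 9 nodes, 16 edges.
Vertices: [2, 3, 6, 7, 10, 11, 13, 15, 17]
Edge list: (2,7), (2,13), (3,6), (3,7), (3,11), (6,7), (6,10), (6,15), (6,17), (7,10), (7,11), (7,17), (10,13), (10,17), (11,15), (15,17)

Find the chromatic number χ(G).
χ(G) = 4

Clique number ω(G) = 4 (lower bound: χ ≥ ω).
The clique on [6, 7, 10, 17] has size 4, forcing χ ≥ 4, and the coloring below uses 4 colors, so χ(G) = 4.
A valid 4-coloring: color 1: [7, 13, 15]; color 2: [2, 6, 11]; color 3: [3, 17]; color 4: [10].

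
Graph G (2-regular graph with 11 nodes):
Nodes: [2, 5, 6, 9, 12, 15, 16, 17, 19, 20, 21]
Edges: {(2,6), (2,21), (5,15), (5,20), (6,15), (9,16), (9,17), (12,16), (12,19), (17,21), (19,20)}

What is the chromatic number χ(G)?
Clique number ω(G) = 2 (lower bound: χ ≥ ω).
Odd cycle [15, 5, 20, 19, 12, 16, 9, 17, 21, 2, 6] needs 3 colors (χ ≥ 3).
The coloring below uses 3 colors, so χ(G) = 3.
A valid 3-coloring: color 1: [2, 12, 15, 17, 20]; color 2: [5, 6, 16, 19, 21]; color 3: [9].

χ(G) = 3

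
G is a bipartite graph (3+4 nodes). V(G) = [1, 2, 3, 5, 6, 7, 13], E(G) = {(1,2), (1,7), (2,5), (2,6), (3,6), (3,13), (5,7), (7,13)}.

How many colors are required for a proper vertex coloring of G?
χ(G) = 2

Clique number ω(G) = 2 (lower bound: χ ≥ ω).
The graph is bipartite (no odd cycle), so 2 colors suffice: χ(G) = 2.
A valid 2-coloring: color 1: [2, 3, 7]; color 2: [1, 5, 6, 13].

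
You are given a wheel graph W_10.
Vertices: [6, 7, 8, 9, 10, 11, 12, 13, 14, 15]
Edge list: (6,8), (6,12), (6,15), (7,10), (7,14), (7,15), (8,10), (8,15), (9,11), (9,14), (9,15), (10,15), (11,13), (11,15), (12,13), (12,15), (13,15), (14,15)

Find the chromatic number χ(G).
χ(G) = 4

Clique number ω(G) = 3 (lower bound: χ ≥ ω).
Odd cycle [8, 6, 12, 13, 11, 9, 14, 7, 10] needs 3 colors (χ ≥ 3).
Vertex 15 is adjacent to every vertex of [6, 7, 8, 9, 10, 11, 12, 13, 14], which already need 3 colors among themselves, so 15 needs a new color (χ ≥ 4).
The coloring below uses 4 colors, so χ(G) = 4.
A valid 4-coloring: color 1: [15]; color 2: [7, 8, 11, 12]; color 3: [6, 9, 10, 13]; color 4: [14].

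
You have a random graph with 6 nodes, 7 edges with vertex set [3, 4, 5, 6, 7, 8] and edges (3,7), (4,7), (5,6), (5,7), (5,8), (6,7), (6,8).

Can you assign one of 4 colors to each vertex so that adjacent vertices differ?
Yes, G is 4-colorable

A valid 4-coloring: color 1: [7, 8]; color 2: [3, 4, 6]; color 3: [5].
(χ(G) = 3 ≤ 4.)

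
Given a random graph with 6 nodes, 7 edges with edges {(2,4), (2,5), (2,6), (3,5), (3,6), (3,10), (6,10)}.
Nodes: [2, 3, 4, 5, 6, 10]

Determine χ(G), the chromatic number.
Clique number ω(G) = 3 (lower bound: χ ≥ ω).
The clique on [3, 6, 10] has size 3, forcing χ ≥ 3, and the coloring below uses 3 colors, so χ(G) = 3.
A valid 3-coloring: color 1: [2, 3]; color 2: [4, 5, 6]; color 3: [10].

χ(G) = 3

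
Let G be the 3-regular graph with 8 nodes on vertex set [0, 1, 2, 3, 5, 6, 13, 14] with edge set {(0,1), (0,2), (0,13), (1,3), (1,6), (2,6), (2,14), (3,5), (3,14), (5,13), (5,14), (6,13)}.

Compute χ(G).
Clique number ω(G) = 3 (lower bound: χ ≥ ω).
The clique on [3, 5, 14] has size 3, forcing χ ≥ 3, and the coloring below uses 3 colors, so χ(G) = 3.
A valid 3-coloring: color 1: [2, 3, 13]; color 2: [0, 6, 14]; color 3: [1, 5].

χ(G) = 3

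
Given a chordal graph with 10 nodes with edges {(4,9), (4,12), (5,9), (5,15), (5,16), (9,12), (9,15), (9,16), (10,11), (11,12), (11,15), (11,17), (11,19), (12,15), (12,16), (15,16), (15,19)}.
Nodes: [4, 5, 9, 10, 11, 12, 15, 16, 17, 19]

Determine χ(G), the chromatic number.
χ(G) = 4

Clique number ω(G) = 4 (lower bound: χ ≥ ω).
The clique on [9, 12, 15, 16] has size 4, forcing χ ≥ 4, and the coloring below uses 4 colors, so χ(G) = 4.
A valid 4-coloring: color 1: [4, 10, 15, 17]; color 2: [5, 12, 19]; color 3: [9, 11]; color 4: [16].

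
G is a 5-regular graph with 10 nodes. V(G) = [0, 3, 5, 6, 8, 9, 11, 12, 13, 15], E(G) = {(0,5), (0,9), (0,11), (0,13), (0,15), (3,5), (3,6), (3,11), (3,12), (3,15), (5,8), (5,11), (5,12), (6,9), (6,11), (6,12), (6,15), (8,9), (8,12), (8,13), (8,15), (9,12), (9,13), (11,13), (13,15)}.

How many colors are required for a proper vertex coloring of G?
χ(G) = 4

Clique number ω(G) = 3 (lower bound: χ ≥ ω).
Odd cycle [8, 9, 6, 3, 5] needs 3 colors (χ ≥ 3).
Vertex 12 is adjacent to every vertex of [3, 5, 6, 8, 9], which already need 3 colors among themselves, so 12 needs a new color (χ ≥ 4).
The coloring below uses 4 colors, so χ(G) = 4.
A valid 4-coloring: color 1: [0, 3, 8]; color 2: [9, 11, 15]; color 3: [12, 13]; color 4: [5, 6].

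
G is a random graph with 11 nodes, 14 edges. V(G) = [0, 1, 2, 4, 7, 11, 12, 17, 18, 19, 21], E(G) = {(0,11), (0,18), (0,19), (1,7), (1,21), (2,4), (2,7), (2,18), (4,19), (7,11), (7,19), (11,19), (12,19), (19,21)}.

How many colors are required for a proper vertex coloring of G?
χ(G) = 3

Clique number ω(G) = 3 (lower bound: χ ≥ ω).
The clique on [0, 11, 19] has size 3, forcing χ ≥ 3, and the coloring below uses 3 colors, so χ(G) = 3.
A valid 3-coloring: color 1: [1, 2, 17, 19]; color 2: [0, 4, 7, 12, 21]; color 3: [11, 18].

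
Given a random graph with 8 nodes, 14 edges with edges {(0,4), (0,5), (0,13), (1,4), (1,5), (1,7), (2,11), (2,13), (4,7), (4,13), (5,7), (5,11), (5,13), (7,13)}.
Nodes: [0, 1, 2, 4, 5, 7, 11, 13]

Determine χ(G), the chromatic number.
Clique number ω(G) = 3 (lower bound: χ ≥ ω).
The clique on [1, 4, 7] has size 3, forcing χ ≥ 3, and the coloring below uses 3 colors, so χ(G) = 3.
A valid 3-coloring: color 1: [2, 4, 5]; color 2: [1, 11, 13]; color 3: [0, 7].

χ(G) = 3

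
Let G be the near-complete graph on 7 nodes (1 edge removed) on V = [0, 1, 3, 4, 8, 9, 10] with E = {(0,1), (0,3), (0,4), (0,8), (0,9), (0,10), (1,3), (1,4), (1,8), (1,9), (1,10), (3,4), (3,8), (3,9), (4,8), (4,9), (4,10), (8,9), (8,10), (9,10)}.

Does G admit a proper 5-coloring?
No, G is not 5-colorable

The clique on vertices [0, 1, 4, 8, 9, 10] has size 6 > 5, so it alone needs 6 colors.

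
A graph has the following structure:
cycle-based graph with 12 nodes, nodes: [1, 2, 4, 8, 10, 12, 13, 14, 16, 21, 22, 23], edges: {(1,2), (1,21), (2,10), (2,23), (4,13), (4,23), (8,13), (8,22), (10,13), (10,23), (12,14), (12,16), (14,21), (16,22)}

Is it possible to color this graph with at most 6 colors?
A valid 6-coloring: color 1: [1, 4, 8, 10, 14, 16]; color 2: [12, 13, 21, 22, 23]; color 3: [2].
(χ(G) = 3 ≤ 6.)

Yes, G is 6-colorable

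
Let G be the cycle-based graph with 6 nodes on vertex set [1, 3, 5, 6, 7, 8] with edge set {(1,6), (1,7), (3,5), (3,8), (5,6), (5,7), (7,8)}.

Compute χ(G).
Clique number ω(G) = 2 (lower bound: χ ≥ ω).
The graph is bipartite (no odd cycle), so 2 colors suffice: χ(G) = 2.
A valid 2-coloring: color 1: [3, 6, 7]; color 2: [1, 5, 8].

χ(G) = 2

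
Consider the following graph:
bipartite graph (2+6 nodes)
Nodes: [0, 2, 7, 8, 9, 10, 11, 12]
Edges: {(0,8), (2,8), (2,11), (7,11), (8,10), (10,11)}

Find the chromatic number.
χ(G) = 2

Clique number ω(G) = 2 (lower bound: χ ≥ ω).
The graph is bipartite (no odd cycle), so 2 colors suffice: χ(G) = 2.
A valid 2-coloring: color 1: [8, 9, 11, 12]; color 2: [0, 2, 7, 10].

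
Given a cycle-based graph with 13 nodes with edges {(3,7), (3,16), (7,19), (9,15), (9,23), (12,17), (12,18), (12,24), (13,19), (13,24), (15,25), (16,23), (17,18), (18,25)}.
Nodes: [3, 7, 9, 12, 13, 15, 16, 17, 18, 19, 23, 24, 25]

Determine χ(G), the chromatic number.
χ(G) = 3

Clique number ω(G) = 3 (lower bound: χ ≥ ω).
The clique on [12, 17, 18] has size 3, forcing χ ≥ 3, and the coloring below uses 3 colors, so χ(G) = 3.
A valid 3-coloring: color 1: [3, 15, 18, 19, 23, 24]; color 2: [7, 9, 12, 13, 16, 25]; color 3: [17].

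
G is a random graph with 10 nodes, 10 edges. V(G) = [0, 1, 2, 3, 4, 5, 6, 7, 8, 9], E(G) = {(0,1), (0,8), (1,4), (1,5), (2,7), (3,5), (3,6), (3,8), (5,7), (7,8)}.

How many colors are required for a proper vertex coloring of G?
Clique number ω(G) = 2 (lower bound: χ ≥ ω).
Odd cycle [1, 0, 8, 3, 5] needs 3 colors (χ ≥ 3).
The coloring below uses 3 colors, so χ(G) = 3.
A valid 3-coloring: color 1: [1, 3, 7, 9]; color 2: [2, 4, 5, 6, 8]; color 3: [0].

χ(G) = 3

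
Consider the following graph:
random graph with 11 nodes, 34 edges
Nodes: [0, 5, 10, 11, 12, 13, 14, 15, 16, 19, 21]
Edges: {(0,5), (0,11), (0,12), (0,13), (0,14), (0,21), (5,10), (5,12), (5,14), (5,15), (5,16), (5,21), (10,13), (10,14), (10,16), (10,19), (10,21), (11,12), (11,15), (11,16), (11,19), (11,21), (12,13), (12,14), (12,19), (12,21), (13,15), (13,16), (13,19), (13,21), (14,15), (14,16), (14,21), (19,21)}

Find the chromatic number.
Clique number ω(G) = 5 (lower bound: χ ≥ ω).
The clique on [0, 5, 12, 14, 21] has size 5, forcing χ ≥ 5, and the coloring below uses 5 colors, so χ(G) = 5.
A valid 5-coloring: color 1: [15, 16, 21]; color 2: [11, 13, 14]; color 3: [10, 12]; color 4: [5, 19]; color 5: [0].

χ(G) = 5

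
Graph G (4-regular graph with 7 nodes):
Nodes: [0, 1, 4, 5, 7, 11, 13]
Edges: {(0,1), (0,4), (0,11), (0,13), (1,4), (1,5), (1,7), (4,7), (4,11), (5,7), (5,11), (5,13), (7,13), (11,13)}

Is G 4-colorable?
Yes, G is 4-colorable

A valid 4-coloring: color 1: [7, 11]; color 2: [4, 13]; color 3: [0, 5]; color 4: [1].
(χ(G) = 4 ≤ 4.)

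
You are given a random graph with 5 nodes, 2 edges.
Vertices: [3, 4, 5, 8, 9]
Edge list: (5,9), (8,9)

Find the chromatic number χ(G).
χ(G) = 2

Clique number ω(G) = 2 (lower bound: χ ≥ ω).
The graph is bipartite (no odd cycle), so 2 colors suffice: χ(G) = 2.
A valid 2-coloring: color 1: [3, 4, 9]; color 2: [5, 8].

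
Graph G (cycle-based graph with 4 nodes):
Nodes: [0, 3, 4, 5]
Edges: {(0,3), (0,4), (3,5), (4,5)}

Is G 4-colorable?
A valid 4-coloring: color 1: [0, 5]; color 2: [3, 4].
(χ(G) = 2 ≤ 4.)

Yes, G is 4-colorable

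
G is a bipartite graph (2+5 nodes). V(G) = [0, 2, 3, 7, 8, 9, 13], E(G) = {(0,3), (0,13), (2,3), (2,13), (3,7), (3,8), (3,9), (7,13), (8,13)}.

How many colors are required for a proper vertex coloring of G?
Clique number ω(G) = 2 (lower bound: χ ≥ ω).
The graph is bipartite (no odd cycle), so 2 colors suffice: χ(G) = 2.
A valid 2-coloring: color 1: [3, 13]; color 2: [0, 2, 7, 8, 9].

χ(G) = 2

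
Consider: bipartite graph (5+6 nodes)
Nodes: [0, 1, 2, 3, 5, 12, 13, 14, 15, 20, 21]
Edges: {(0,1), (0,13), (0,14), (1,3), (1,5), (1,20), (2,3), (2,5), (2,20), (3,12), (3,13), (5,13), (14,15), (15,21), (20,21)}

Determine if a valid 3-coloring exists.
Yes, G is 3-colorable

A valid 3-coloring: color 1: [0, 3, 5, 15, 20]; color 2: [1, 2, 12, 13, 14, 21].
(χ(G) = 2 ≤ 3.)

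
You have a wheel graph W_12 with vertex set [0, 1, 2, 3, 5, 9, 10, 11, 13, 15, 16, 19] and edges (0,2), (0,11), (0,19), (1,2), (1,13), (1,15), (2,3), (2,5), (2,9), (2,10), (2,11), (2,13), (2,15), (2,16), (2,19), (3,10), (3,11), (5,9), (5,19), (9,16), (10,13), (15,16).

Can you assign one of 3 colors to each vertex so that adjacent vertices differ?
No, G is not 3-colorable

Odd cycle [1, 13, 10, 3, 11, 0, 19, 5, 9, 16, 15] needs 3 colors (χ ≥ 3).
Vertex 2 is adjacent to every vertex of [0, 1, 3, 5, 9, 10, 11, 13, 15, 16, 19], which already need 3 colors among themselves, so 2 needs a new color (χ ≥ 4).
Hence χ(G) ≥ 4 > 3, so no proper 3-coloring exists.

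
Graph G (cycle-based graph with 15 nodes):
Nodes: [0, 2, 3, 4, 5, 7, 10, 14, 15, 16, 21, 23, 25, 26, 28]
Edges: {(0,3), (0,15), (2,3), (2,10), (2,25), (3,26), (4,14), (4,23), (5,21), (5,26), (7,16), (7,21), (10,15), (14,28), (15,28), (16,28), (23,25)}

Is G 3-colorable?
A valid 3-coloring: color 1: [3, 5, 7, 14, 15, 23]; color 2: [0, 2, 4, 21, 26, 28]; color 3: [10, 16, 25].
(χ(G) = 3 ≤ 3.)

Yes, G is 3-colorable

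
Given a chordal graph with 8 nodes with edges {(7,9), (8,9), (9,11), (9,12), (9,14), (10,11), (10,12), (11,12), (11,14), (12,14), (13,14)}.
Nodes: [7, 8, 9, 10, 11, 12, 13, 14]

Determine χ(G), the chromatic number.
Clique number ω(G) = 4 (lower bound: χ ≥ ω).
The clique on [9, 11, 12, 14] has size 4, forcing χ ≥ 4, and the coloring below uses 4 colors, so χ(G) = 4.
A valid 4-coloring: color 1: [9, 10, 13]; color 2: [7, 8, 14]; color 3: [11]; color 4: [12].

χ(G) = 4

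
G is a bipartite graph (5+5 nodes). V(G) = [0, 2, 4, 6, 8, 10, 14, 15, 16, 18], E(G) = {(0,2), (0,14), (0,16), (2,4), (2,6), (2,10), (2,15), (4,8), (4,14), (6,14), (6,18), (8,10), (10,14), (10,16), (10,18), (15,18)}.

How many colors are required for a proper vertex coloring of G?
Clique number ω(G) = 2 (lower bound: χ ≥ ω).
The graph is bipartite (no odd cycle), so 2 colors suffice: χ(G) = 2.
A valid 2-coloring: color 1: [2, 8, 14, 16, 18]; color 2: [0, 4, 6, 10, 15].

χ(G) = 2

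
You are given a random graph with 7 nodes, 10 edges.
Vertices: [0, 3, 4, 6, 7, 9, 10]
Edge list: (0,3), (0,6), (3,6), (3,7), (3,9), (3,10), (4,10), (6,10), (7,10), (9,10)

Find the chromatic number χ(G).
Clique number ω(G) = 3 (lower bound: χ ≥ ω).
The clique on [0, 3, 6] has size 3, forcing χ ≥ 3, and the coloring below uses 3 colors, so χ(G) = 3.
A valid 3-coloring: color 1: [3, 4]; color 2: [0, 10]; color 3: [6, 7, 9].

χ(G) = 3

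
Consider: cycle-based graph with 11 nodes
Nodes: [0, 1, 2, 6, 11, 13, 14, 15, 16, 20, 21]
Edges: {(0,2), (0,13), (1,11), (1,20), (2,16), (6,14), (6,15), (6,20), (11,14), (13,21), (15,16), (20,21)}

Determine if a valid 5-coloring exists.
Yes, G is 5-colorable

A valid 5-coloring: color 1: [2, 13, 14, 15, 20]; color 2: [0, 1, 6, 16, 21]; color 3: [11].
(χ(G) = 3 ≤ 5.)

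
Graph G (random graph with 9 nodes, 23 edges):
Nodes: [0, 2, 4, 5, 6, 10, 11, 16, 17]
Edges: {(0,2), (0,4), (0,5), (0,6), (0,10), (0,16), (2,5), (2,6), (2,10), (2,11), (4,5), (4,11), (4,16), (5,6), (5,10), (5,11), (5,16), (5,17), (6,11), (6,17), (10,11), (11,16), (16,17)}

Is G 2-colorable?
The clique on vertices [0, 4, 5, 16] has size 4 > 2, so it alone needs 4 colors.

No, G is not 2-colorable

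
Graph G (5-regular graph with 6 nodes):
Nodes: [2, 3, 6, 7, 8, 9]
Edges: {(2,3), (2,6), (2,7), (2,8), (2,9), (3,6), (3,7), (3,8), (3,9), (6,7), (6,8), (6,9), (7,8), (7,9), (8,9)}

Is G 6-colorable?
A valid 6-coloring: color 1: [6]; color 2: [3]; color 3: [9]; color 4: [7]; color 5: [2]; color 6: [8].
(χ(G) = 6 ≤ 6.)

Yes, G is 6-colorable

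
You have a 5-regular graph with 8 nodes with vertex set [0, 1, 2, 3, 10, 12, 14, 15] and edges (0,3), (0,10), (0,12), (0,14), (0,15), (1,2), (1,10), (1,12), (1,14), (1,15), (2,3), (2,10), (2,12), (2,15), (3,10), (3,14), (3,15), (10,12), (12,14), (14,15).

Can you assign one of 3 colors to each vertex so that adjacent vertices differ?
The clique on vertices [0, 3, 14, 15] has size 4 > 3, so it alone needs 4 colors.

No, G is not 3-colorable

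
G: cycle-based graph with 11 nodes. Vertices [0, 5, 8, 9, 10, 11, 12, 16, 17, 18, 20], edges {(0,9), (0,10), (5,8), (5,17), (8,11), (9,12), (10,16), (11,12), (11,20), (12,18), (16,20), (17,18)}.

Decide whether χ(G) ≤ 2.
Odd cycle [16, 20, 11, 12, 9, 0, 10] needs 3 colors (χ ≥ 3).
Hence χ(G) ≥ 3 > 2, so no proper 2-coloring exists.

No, G is not 2-colorable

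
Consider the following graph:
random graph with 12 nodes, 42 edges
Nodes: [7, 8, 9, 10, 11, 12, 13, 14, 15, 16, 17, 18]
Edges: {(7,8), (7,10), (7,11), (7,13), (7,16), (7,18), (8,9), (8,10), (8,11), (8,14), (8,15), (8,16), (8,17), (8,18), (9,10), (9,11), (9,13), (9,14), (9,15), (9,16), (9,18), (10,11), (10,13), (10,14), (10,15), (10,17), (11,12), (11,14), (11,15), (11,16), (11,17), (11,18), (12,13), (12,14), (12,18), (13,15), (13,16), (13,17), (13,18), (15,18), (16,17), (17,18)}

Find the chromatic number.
χ(G) = 5

Clique number ω(G) = 5 (lower bound: χ ≥ ω).
The clique on [8, 9, 10, 11, 14] has size 5, forcing χ ≥ 5, and the coloring below uses 5 colors, so χ(G) = 5.
A valid 5-coloring: color 1: [11, 13]; color 2: [8, 12]; color 3: [7, 9, 17]; color 4: [10, 16, 18]; color 5: [14, 15].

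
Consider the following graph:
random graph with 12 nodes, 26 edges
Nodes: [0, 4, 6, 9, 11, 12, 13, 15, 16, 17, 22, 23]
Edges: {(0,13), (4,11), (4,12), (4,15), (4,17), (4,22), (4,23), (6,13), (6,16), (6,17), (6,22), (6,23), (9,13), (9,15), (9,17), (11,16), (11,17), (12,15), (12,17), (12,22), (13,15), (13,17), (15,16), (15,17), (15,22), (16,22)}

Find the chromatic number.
Clique number ω(G) = 4 (lower bound: χ ≥ ω).
The clique on [9, 13, 15, 17] has size 4, forcing χ ≥ 4, and the coloring below uses 4 colors, so χ(G) = 4.
A valid 4-coloring: color 1: [0, 6, 11, 15]; color 2: [17, 22, 23]; color 3: [4, 13, 16]; color 4: [9, 12].

χ(G) = 4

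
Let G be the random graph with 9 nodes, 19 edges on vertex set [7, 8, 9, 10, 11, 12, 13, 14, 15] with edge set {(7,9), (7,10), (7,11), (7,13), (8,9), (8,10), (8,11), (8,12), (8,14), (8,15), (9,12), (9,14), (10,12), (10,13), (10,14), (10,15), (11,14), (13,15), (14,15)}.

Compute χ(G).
Clique number ω(G) = 4 (lower bound: χ ≥ ω).
The clique on [8, 10, 14, 15] has size 4, forcing χ ≥ 4, and the coloring below uses 4 colors, so χ(G) = 4.
A valid 4-coloring: color 1: [8, 13]; color 2: [9, 10, 11]; color 3: [7, 12, 14]; color 4: [15].

χ(G) = 4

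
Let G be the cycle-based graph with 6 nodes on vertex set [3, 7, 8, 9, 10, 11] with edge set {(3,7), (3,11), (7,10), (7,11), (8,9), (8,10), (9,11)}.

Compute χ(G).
Clique number ω(G) = 3 (lower bound: χ ≥ ω).
The clique on [3, 7, 11] has size 3, forcing χ ≥ 3, and the coloring below uses 3 colors, so χ(G) = 3.
A valid 3-coloring: color 1: [10, 11]; color 2: [7, 8]; color 3: [3, 9].

χ(G) = 3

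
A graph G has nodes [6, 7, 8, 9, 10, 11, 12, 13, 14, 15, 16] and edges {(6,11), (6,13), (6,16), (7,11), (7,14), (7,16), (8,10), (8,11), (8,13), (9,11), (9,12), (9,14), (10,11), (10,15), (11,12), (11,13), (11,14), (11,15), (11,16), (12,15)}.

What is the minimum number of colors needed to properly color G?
χ(G) = 3

Clique number ω(G) = 3 (lower bound: χ ≥ ω).
The clique on [6, 11, 16] has size 3, forcing χ ≥ 3, and the coloring below uses 3 colors, so χ(G) = 3.
A valid 3-coloring: color 1: [11]; color 2: [6, 7, 8, 9, 15]; color 3: [10, 12, 13, 14, 16].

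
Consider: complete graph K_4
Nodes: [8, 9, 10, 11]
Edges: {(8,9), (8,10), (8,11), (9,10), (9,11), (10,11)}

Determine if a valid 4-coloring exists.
Yes, G is 4-colorable

A valid 4-coloring: color 1: [11]; color 2: [8]; color 3: [9]; color 4: [10].
(χ(G) = 4 ≤ 4.)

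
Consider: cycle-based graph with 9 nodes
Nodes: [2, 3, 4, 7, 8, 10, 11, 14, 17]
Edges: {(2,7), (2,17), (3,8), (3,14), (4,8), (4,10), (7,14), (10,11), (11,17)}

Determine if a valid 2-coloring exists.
No, G is not 2-colorable

Odd cycle [7, 14, 3, 8, 4, 10, 11, 17, 2] needs 3 colors (χ ≥ 3).
Hence χ(G) ≥ 3 > 2, so no proper 2-coloring exists.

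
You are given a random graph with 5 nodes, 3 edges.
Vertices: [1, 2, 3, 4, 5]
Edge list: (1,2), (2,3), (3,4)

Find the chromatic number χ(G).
χ(G) = 2

Clique number ω(G) = 2 (lower bound: χ ≥ ω).
The graph is bipartite (no odd cycle), so 2 colors suffice: χ(G) = 2.
A valid 2-coloring: color 1: [1, 3, 5]; color 2: [2, 4].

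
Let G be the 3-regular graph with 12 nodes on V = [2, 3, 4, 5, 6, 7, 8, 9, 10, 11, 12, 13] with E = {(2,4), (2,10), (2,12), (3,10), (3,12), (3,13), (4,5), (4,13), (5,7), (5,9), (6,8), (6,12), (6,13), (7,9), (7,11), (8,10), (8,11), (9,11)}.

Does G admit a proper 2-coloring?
The clique on vertices [5, 7, 9] has size 3 > 2, so it alone needs 3 colors.

No, G is not 2-colorable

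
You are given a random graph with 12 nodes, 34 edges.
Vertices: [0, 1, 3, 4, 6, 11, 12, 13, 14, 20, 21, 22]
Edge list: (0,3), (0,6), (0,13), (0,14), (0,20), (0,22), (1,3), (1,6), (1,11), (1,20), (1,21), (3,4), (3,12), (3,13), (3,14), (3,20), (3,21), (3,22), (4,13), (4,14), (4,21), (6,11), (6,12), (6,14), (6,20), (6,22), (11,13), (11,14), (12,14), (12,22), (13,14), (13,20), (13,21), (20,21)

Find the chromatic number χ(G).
χ(G) = 5

Clique number ω(G) = 4 (lower bound: χ ≥ ω).
Odd cycle [21, 4, 14, 0, 20] needs 3 colors (χ ≥ 3).
Vertex 13 is adjacent to every vertex of [0, 4, 14, 20, 21], which already need 3 colors among themselves, so 13 needs a new color (χ ≥ 4).
Vertex 3 is adjacent to every vertex of [0, 4, 13, 14, 20, 21], which already need 4 colors among themselves, so 3 needs a new color (χ ≥ 5).
The coloring below uses 5 colors, so χ(G) = 5.
A valid 5-coloring: color 1: [3, 6]; color 2: [1, 12, 13]; color 3: [14, 20, 22]; color 4: [0, 11, 21]; color 5: [4].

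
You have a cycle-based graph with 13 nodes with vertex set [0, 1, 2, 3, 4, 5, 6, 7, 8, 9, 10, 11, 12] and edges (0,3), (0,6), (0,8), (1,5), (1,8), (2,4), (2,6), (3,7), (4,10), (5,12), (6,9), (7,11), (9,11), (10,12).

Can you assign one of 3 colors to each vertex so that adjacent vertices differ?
Yes, G is 3-colorable

A valid 3-coloring: color 1: [0, 2, 5, 7, 9, 10]; color 2: [1, 3, 4, 6, 11, 12]; color 3: [8].
(χ(G) = 3 ≤ 3.)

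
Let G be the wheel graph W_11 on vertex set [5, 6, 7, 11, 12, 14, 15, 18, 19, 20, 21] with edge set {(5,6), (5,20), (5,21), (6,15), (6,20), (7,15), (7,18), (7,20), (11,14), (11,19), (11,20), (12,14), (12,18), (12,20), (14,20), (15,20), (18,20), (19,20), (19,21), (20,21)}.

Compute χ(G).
χ(G) = 3

Clique number ω(G) = 3 (lower bound: χ ≥ ω).
The clique on [5, 20, 21] has size 3, forcing χ ≥ 3, and the coloring below uses 3 colors, so χ(G) = 3.
A valid 3-coloring: color 1: [20]; color 2: [6, 7, 11, 12, 21]; color 3: [5, 14, 15, 18, 19].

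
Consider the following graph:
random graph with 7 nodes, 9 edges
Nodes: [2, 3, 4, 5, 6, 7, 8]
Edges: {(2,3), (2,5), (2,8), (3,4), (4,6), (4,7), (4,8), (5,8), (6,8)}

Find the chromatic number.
χ(G) = 3

Clique number ω(G) = 3 (lower bound: χ ≥ ω).
The clique on [2, 5, 8] has size 3, forcing χ ≥ 3, and the coloring below uses 3 colors, so χ(G) = 3.
A valid 3-coloring: color 1: [2, 4]; color 2: [3, 7, 8]; color 3: [5, 6].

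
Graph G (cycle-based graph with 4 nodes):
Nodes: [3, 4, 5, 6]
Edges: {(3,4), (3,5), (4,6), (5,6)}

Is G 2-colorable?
Yes, G is 2-colorable

A valid 2-coloring: color 1: [3, 6]; color 2: [4, 5].
(χ(G) = 2 ≤ 2.)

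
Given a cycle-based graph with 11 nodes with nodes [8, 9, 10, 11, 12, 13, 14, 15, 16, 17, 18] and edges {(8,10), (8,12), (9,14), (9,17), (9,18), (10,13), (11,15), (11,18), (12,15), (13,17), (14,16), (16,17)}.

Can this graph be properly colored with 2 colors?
No, G is not 2-colorable

Odd cycle [8, 12, 15, 11, 18, 9, 17, 13, 10] needs 3 colors (χ ≥ 3).
Hence χ(G) ≥ 3 > 2, so no proper 2-coloring exists.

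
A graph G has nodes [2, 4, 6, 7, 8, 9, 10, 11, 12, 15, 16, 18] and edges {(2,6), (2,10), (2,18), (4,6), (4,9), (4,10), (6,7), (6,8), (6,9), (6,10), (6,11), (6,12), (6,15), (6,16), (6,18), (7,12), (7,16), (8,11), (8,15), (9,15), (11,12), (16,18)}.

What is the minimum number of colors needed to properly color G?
χ(G) = 4

Clique number ω(G) = 3 (lower bound: χ ≥ ω).
Odd cycle [8, 15, 9, 4, 10, 2, 18, 16, 7, 12, 11] needs 3 colors (χ ≥ 3).
Vertex 6 is adjacent to every vertex of [2, 4, 7, 8, 9, 10, 11, 12, 15, 16, 18], which already need 3 colors among themselves, so 6 needs a new color (χ ≥ 4).
The coloring below uses 4 colors, so χ(G) = 4.
A valid 4-coloring: color 1: [6]; color 2: [8, 9, 10, 12, 18]; color 3: [2, 4, 11, 15, 16]; color 4: [7].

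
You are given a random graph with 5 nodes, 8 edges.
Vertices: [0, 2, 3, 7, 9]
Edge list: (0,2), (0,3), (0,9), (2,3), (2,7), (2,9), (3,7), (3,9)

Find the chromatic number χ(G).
Clique number ω(G) = 4 (lower bound: χ ≥ ω).
The clique on [0, 2, 3, 9] has size 4, forcing χ ≥ 4, and the coloring below uses 4 colors, so χ(G) = 4.
A valid 4-coloring: color 1: [2]; color 2: [3]; color 3: [0, 7]; color 4: [9].

χ(G) = 4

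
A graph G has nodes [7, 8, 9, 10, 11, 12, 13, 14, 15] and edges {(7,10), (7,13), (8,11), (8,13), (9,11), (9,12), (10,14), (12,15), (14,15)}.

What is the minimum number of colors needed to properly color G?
Clique number ω(G) = 2 (lower bound: χ ≥ ω).
Odd cycle [11, 8, 13, 7, 10, 14, 15, 12, 9] needs 3 colors (χ ≥ 3).
The coloring below uses 3 colors, so χ(G) = 3.
A valid 3-coloring: color 1: [10, 11, 12, 13]; color 2: [7, 8, 9, 14]; color 3: [15].

χ(G) = 3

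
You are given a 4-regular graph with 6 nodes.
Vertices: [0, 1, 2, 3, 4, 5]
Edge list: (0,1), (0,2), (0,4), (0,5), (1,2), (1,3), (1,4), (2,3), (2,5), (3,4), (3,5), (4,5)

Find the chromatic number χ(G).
χ(G) = 3

Clique number ω(G) = 3 (lower bound: χ ≥ ω).
The clique on [0, 1, 2] has size 3, forcing χ ≥ 3, and the coloring below uses 3 colors, so χ(G) = 3.
A valid 3-coloring: color 1: [0, 3]; color 2: [2, 4]; color 3: [1, 5].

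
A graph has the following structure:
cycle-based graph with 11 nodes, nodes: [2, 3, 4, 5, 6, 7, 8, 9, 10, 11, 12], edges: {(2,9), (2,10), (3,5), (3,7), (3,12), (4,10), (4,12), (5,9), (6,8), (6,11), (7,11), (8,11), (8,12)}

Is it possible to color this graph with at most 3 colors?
Yes, G is 3-colorable

A valid 3-coloring: color 1: [2, 3, 4, 8]; color 2: [9, 10, 11, 12]; color 3: [5, 6, 7].
(χ(G) = 3 ≤ 3.)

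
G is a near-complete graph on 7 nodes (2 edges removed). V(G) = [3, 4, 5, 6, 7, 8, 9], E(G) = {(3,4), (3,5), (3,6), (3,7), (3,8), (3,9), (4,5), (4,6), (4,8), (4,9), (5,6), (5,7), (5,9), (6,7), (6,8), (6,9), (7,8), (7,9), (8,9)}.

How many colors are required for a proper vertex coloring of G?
Clique number ω(G) = 5 (lower bound: χ ≥ ω).
The clique on [3, 4, 6, 8, 9] has size 5, forcing χ ≥ 5, and the coloring below uses 5 colors, so χ(G) = 5.
A valid 5-coloring: color 1: [3]; color 2: [6]; color 3: [9]; color 4: [4, 7]; color 5: [5, 8].

χ(G) = 5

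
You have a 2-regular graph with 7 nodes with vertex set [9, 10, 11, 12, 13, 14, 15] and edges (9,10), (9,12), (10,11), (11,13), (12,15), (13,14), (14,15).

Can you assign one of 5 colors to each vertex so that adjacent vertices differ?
A valid 5-coloring: color 1: [9, 13, 15]; color 2: [10, 12, 14]; color 3: [11].
(χ(G) = 3 ≤ 5.)

Yes, G is 5-colorable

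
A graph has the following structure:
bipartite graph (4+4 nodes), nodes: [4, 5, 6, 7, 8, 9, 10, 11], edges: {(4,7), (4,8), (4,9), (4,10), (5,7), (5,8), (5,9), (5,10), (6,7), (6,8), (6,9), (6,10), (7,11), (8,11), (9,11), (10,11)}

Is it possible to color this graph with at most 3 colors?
A valid 3-coloring: color 1: [7, 8, 9, 10]; color 2: [4, 5, 6, 11].
(χ(G) = 2 ≤ 3.)

Yes, G is 3-colorable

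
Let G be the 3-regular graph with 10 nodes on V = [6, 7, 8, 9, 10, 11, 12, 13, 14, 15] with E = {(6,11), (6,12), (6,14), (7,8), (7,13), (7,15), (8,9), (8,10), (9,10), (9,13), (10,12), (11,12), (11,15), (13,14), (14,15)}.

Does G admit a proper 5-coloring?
A valid 5-coloring: color 1: [7, 10, 11, 14]; color 2: [6, 8, 13, 15]; color 3: [9, 12].
(χ(G) = 3 ≤ 5.)

Yes, G is 5-colorable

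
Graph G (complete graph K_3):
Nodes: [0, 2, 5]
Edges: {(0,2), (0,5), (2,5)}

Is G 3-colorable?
Yes, G is 3-colorable

A valid 3-coloring: color 1: [5]; color 2: [2]; color 3: [0].
(χ(G) = 3 ≤ 3.)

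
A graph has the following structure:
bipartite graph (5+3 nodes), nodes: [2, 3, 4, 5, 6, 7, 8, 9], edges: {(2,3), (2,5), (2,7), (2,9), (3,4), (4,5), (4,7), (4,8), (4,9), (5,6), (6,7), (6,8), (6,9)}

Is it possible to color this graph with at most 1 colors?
Edge (2,9) forces its endpoints to differ, so 1 color is not enough.

No, G is not 1-colorable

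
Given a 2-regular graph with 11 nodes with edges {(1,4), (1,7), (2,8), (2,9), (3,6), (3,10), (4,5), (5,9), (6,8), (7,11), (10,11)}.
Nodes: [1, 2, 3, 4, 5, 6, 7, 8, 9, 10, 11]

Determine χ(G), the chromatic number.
Clique number ω(G) = 2 (lower bound: χ ≥ ω).
Odd cycle [8, 6, 3, 10, 11, 7, 1, 4, 5, 9, 2] needs 3 colors (χ ≥ 3).
The coloring below uses 3 colors, so χ(G) = 3.
A valid 3-coloring: color 1: [4, 6, 7, 9, 10]; color 2: [1, 2, 3, 5, 11]; color 3: [8].

χ(G) = 3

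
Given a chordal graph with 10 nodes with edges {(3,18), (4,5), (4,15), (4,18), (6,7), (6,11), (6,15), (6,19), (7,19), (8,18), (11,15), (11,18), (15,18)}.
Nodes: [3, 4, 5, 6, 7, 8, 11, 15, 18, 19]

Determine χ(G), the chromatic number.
χ(G) = 3

Clique number ω(G) = 3 (lower bound: χ ≥ ω).
The clique on [6, 11, 15] has size 3, forcing χ ≥ 3, and the coloring below uses 3 colors, so χ(G) = 3.
A valid 3-coloring: color 1: [5, 6, 18]; color 2: [3, 8, 15, 19]; color 3: [4, 7, 11].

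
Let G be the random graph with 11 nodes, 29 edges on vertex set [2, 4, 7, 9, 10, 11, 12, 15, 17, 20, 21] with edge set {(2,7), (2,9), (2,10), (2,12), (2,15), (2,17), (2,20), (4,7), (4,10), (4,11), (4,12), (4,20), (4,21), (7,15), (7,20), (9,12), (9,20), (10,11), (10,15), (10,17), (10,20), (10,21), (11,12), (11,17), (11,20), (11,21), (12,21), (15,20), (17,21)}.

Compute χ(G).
χ(G) = 4

Clique number ω(G) = 4 (lower bound: χ ≥ ω).
The clique on [2, 10, 15, 20] has size 4, forcing χ ≥ 4, and the coloring below uses 4 colors, so χ(G) = 4.
A valid 4-coloring: color 1: [7, 10, 12]; color 2: [2, 11]; color 3: [20, 21]; color 4: [4, 9, 15, 17].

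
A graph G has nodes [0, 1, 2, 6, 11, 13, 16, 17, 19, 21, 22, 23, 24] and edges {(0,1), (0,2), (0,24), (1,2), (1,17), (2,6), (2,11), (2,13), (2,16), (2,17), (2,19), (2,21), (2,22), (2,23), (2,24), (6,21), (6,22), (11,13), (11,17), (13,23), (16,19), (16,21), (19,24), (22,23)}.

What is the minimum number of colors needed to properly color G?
Clique number ω(G) = 3 (lower bound: χ ≥ ω).
The clique on [0, 2, 24] has size 3, forcing χ ≥ 3, and the coloring below uses 3 colors, so χ(G) = 3.
A valid 3-coloring: color 1: [2]; color 2: [1, 6, 11, 16, 23, 24]; color 3: [0, 13, 17, 19, 21, 22].

χ(G) = 3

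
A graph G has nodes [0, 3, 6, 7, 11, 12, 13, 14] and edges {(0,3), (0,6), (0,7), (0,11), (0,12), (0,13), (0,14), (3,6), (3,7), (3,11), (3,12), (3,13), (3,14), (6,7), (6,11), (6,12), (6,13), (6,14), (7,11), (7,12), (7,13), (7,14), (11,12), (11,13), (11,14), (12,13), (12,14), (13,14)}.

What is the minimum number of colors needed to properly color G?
χ(G) = 8

Clique number ω(G) = 8 (lower bound: χ ≥ ω).
The clique on [0, 3, 6, 7, 11, 12, 13, 14] has size 8, forcing χ ≥ 8, and the coloring below uses 8 colors, so χ(G) = 8.
A valid 8-coloring: color 1: [13]; color 2: [11]; color 3: [7]; color 4: [14]; color 5: [6]; color 6: [3]; color 7: [0]; color 8: [12].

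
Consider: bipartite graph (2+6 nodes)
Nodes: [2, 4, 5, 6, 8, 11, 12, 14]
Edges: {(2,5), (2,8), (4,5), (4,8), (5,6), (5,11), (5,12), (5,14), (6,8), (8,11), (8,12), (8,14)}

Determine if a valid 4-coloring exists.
Yes, G is 4-colorable

A valid 4-coloring: color 1: [5, 8]; color 2: [2, 4, 6, 11, 12, 14].
(χ(G) = 2 ≤ 4.)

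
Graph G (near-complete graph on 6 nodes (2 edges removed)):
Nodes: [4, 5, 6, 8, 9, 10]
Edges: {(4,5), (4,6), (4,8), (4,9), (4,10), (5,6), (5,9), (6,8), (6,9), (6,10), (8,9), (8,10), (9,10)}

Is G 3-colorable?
The clique on vertices [4, 6, 8, 9, 10] has size 5 > 3, so it alone needs 5 colors.

No, G is not 3-colorable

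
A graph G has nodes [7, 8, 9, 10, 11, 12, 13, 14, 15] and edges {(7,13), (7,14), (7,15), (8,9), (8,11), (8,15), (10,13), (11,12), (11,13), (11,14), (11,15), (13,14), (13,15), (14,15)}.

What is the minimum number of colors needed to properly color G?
Clique number ω(G) = 4 (lower bound: χ ≥ ω).
The clique on [11, 13, 14, 15] has size 4, forcing χ ≥ 4, and the coloring below uses 4 colors, so χ(G) = 4.
A valid 4-coloring: color 1: [7, 9, 10, 11]; color 2: [8, 12, 13]; color 3: [15]; color 4: [14].

χ(G) = 4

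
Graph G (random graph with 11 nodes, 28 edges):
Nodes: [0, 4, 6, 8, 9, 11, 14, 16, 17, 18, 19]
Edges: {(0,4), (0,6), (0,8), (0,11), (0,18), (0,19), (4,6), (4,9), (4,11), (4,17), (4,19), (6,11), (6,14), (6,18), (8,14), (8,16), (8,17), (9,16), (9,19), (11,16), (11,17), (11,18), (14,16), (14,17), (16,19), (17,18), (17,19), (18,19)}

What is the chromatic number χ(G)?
Clique number ω(G) = 4 (lower bound: χ ≥ ω).
The clique on [0, 6, 11, 18] has size 4, forcing χ ≥ 4, and the coloring below uses 4 colors, so χ(G) = 4.
A valid 4-coloring: color 1: [11, 14, 19]; color 2: [4, 16, 18]; color 3: [0, 9, 17]; color 4: [6, 8].

χ(G) = 4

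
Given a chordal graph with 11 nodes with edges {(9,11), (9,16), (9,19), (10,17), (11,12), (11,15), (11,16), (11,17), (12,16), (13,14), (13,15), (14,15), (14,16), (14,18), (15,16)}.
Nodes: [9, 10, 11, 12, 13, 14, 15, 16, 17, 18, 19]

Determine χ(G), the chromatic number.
χ(G) = 3

Clique number ω(G) = 3 (lower bound: χ ≥ ω).
The clique on [9, 11, 16] has size 3, forcing χ ≥ 3, and the coloring below uses 3 colors, so χ(G) = 3.
A valid 3-coloring: color 1: [13, 16, 17, 18, 19]; color 2: [10, 11, 14]; color 3: [9, 12, 15].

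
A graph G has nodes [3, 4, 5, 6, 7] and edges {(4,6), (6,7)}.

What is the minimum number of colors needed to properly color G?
Clique number ω(G) = 2 (lower bound: χ ≥ ω).
The graph is bipartite (no odd cycle), so 2 colors suffice: χ(G) = 2.
A valid 2-coloring: color 1: [3, 5, 6]; color 2: [4, 7].

χ(G) = 2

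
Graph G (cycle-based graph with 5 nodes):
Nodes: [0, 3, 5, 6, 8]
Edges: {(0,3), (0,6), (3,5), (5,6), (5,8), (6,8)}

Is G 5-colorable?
Yes, G is 5-colorable

A valid 5-coloring: color 1: [3, 6]; color 2: [0, 5]; color 3: [8].
(χ(G) = 3 ≤ 5.)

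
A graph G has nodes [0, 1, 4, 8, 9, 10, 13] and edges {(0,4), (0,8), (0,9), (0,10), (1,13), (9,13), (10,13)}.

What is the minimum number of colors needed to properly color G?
Clique number ω(G) = 2 (lower bound: χ ≥ ω).
The graph is bipartite (no odd cycle), so 2 colors suffice: χ(G) = 2.
A valid 2-coloring: color 1: [0, 13]; color 2: [1, 4, 8, 9, 10].

χ(G) = 2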